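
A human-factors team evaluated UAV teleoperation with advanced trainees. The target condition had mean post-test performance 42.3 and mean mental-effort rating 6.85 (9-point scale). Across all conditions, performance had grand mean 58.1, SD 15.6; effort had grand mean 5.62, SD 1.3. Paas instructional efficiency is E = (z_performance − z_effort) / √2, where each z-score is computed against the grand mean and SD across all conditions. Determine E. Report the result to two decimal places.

-1.39

z_performance = (42.3 − 58.1) / 15.6 = -15.8000 / 15.6 = -1.0128.
z_effort = (6.85 − 5.62) / 1.3 = 1.2300 / 1.3 = 0.9462.
z_P − z_E = -1.0128 − 0.9462 = -1.9590.
E = -1.9590 / √2 = -1.9590 / 1.41421 = -1.3852 ≈ -1.39.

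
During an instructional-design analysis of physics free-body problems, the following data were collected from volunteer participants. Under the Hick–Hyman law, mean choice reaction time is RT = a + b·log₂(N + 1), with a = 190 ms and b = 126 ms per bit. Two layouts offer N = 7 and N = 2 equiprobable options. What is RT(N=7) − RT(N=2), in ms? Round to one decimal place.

RT(7) = 190 + 126·log₂(8) = 190 + 126·3.0000 = 568.0000 ms.
RT(2) = 190 + 126·log₂(3) = 190 + 126·1.5850 = 389.7100 ms.
Difference = 568.0000 − 389.7100 = 178.2900 ≈ 178.3 ms.

178.3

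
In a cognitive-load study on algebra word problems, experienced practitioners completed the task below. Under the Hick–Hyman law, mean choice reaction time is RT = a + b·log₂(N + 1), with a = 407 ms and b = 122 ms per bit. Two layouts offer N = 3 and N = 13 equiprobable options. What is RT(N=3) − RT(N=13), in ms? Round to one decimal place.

RT(3) = 407 + 122·log₂(4) = 407 + 122·2.0000 = 651.0000 ms.
RT(13) = 407 + 122·log₂(14) = 407 + 122·3.8074 = 871.5028 ms.
Difference = 651.0000 − 871.5028 = -220.5028 ≈ -220.5 ms.

-220.5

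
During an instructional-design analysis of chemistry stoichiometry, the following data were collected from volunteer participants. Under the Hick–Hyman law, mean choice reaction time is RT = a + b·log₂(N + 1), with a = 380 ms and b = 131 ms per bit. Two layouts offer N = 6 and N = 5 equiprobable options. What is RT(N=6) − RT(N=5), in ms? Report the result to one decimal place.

29.1

RT(6) = 380 + 131·log₂(7) = 380 + 131·2.8074 = 747.7694 ms.
RT(5) = 380 + 131·log₂(6) = 380 + 131·2.5850 = 718.6350 ms.
Difference = 747.7694 − 718.6350 = 29.1344 ≈ 29.1 ms.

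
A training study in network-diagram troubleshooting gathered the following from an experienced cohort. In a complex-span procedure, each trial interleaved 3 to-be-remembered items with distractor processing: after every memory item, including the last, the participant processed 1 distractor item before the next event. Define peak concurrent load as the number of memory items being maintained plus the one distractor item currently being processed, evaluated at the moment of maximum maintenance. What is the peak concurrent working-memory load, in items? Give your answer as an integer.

Maintenance is greatest during the distractor(s) after memory item 3: all 3 memory items are being held.
One distractor item is concurrently being processed.
Peak concurrent load = 3 + 1 = 4 items.

4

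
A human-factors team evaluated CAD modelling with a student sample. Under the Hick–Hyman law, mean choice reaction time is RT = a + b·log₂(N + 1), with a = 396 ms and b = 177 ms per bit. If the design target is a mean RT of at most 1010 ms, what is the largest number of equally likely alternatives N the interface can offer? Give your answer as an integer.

Set 396 + 177·log₂(N + 1) ≤ 1010.
log₂(N + 1) ≤ (1010 − 396) / 177 = 3.4689.
N + 1 ≤ 2^3.4689 = 11.0724.
N ≤ 10.0724, so the largest integer N is 10.

10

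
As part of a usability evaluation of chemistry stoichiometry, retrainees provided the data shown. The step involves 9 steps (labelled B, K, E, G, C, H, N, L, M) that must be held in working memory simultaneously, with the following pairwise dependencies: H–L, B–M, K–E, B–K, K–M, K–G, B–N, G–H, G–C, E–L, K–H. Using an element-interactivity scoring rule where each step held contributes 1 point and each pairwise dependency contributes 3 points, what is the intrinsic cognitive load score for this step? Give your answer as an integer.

42

Count of steps held simultaneously: 9.
Count of pairwise dependencies listed: 11.
Element contribution: 9 × 1 = 9.
Interaction contribution: 11 × 3 = 33.
Intrinsic load = 9 + 33 = 42.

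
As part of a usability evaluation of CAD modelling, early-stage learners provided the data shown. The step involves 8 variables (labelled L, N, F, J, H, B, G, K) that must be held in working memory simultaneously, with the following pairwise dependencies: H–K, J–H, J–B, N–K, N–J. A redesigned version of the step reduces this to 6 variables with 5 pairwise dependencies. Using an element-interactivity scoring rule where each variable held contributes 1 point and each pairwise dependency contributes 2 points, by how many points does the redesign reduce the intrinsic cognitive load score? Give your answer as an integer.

2

Original: 8 × 1 + 5 × 2 = 8 + 10 = 18.
Redesigned: 6 × 1 + 5 × 2 = 6 + 10 = 16.
Reduction = 18 − 16 = 2.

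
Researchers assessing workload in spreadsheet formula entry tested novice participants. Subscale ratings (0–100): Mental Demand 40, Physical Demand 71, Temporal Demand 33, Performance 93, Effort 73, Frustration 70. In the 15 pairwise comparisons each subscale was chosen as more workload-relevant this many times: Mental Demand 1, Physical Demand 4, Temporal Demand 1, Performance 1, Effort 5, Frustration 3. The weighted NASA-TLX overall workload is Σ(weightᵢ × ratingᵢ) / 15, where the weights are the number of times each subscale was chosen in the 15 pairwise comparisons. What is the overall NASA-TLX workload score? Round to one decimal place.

68.3

The tallies are the weights (they sum to 15).
Weighted sum = 1·40 + 4·71 + 1·33 + 1·93 + 5·73 + 3·70
            = 40 + 284 + 33 + 93 + 365 + 210 = 1025.
Overall workload = 1025 / 15 = 68.3333 ≈ 68.3.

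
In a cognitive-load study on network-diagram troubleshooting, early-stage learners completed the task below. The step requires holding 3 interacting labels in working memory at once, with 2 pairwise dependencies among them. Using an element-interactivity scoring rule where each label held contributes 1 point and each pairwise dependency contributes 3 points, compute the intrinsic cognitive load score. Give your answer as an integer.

Element contribution: 3 × 1 = 3.
Interaction contribution: 2 × 3 = 6.
Intrinsic load = 3 + 6 = 9.

9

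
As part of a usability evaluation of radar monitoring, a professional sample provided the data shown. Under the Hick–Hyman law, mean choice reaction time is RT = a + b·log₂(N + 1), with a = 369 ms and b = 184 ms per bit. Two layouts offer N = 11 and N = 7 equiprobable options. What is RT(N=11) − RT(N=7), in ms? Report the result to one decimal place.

107.6

RT(11) = 369 + 184·log₂(12) = 369 + 184·3.5850 = 1028.6400 ms.
RT(7) = 369 + 184·log₂(8) = 369 + 184·3.0000 = 921.0000 ms.
Difference = 1028.6400 − 921.0000 = 107.6400 ≈ 107.6 ms.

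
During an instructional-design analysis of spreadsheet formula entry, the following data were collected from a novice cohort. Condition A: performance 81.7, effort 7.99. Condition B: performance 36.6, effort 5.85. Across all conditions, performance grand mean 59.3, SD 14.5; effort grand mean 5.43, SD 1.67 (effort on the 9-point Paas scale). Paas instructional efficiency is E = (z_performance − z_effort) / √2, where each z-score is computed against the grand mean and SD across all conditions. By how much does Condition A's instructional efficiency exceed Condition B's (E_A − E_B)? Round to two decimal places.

1.29

Condition A: z_P = (81.7 − 59.3)/14.5 = 1.5448; z_E = (7.99 − 5.43)/1.67 = 1.5329; E_A = (1.5448 − 1.5329)/√2 = 0.0084.
Condition B: z_P = (36.6 − 59.3)/14.5 = -1.5655; z_E = (5.85 − 5.43)/1.67 = 0.2515; E_B = (-1.5655 − 0.2515)/√2 = -1.2848.
E_A − E_B = 0.0084 − (-1.2848) = 1.2932 ≈ 1.29.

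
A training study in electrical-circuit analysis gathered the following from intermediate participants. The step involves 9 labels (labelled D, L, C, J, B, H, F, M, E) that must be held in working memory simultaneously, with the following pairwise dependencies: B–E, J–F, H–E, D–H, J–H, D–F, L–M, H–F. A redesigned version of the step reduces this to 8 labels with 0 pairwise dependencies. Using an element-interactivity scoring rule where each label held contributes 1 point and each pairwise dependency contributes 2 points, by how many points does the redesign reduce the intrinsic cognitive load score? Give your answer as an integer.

Original: 9 × 1 + 8 × 2 = 9 + 16 = 25.
Redesigned: 8 × 1 + 0 × 2 = 8 + 0 = 8.
Reduction = 25 − 8 = 17.

17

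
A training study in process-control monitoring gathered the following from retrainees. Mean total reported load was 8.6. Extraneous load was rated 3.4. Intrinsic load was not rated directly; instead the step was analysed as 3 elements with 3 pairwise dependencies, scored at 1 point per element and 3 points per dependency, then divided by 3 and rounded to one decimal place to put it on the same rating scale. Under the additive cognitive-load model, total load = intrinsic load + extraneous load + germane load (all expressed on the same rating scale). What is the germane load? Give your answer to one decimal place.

Intrinsic (element-interactivity): (3 × 1 + 3 × 3) / 3 = 12 / 3 = 4.0000 → 4.0.
germane load = total − intrinsic − extraneous
             = 8.6 − 4.0 − 3.4 = 1.2.

1.2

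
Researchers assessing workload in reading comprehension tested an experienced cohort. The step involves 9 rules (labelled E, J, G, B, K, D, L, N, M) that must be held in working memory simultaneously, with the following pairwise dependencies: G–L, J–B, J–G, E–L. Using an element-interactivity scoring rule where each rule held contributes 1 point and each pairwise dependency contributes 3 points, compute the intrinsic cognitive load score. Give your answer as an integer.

Count of rules held simultaneously: 9.
Count of pairwise dependencies listed: 4.
Element contribution: 9 × 1 = 9.
Interaction contribution: 4 × 3 = 12.
Intrinsic load = 9 + 12 = 21.

21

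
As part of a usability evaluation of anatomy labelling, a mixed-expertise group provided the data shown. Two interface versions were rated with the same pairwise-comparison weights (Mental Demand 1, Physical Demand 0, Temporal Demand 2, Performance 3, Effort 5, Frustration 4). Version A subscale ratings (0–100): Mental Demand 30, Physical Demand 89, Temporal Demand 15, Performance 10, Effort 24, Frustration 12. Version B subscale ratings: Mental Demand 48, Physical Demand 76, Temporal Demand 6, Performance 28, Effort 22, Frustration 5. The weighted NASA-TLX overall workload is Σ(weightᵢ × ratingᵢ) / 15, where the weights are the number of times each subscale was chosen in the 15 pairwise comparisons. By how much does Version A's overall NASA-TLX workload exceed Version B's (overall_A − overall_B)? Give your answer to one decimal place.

-1.1

Version A weighted sum = 1·30 + 0·89 + 2·15 + 3·10 + 5·24 + 4·12 = 30 + 0 + 30 + 30 + 120 + 48 = 258; overall_A = 258/15 = 17.2000.
Version B weighted sum = 1·48 + 0·76 + 2·6 + 3·28 + 5·22 + 4·5 = 48 + 0 + 12 + 84 + 110 + 20 = 274; overall_B = 274/15 = 18.2667.
Difference = 17.2000 − 18.2667 = -1.0667 ≈ -1.1.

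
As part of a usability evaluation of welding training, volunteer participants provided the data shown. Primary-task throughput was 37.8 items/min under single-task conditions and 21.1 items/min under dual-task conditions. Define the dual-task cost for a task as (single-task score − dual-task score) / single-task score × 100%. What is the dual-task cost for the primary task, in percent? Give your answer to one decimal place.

Cost = (37.8 − 21.1) / 37.8 × 100%
     = 16.7000 / 37.8 × 100% = 44.1799%.
≈ 44.2%.

44.2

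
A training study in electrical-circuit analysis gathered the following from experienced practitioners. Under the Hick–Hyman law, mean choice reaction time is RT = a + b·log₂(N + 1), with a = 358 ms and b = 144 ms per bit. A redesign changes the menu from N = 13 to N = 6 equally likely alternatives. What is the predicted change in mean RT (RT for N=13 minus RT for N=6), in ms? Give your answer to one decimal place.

144.0

RT(13) = 358 + 144·log₂(14) = 358 + 144·3.8074 = 906.2656 ms.
RT(6) = 358 + 144·log₂(7) = 358 + 144·2.8074 = 762.2656 ms.
Difference = 906.2656 − 762.2656 = 144.0000 ≈ 144.0 ms.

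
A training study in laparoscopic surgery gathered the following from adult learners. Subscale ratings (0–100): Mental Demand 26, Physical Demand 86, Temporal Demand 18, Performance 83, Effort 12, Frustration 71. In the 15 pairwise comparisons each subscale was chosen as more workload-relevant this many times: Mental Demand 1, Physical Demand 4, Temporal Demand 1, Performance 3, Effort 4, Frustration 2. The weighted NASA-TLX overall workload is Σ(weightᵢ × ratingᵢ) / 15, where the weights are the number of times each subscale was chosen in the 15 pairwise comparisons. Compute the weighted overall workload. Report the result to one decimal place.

The tallies are the weights (they sum to 15).
Weighted sum = 1·26 + 4·86 + 1·18 + 3·83 + 4·12 + 2·71
            = 26 + 344 + 18 + 249 + 48 + 142 = 827.
Overall workload = 827 / 15 = 55.1333 ≈ 55.1.

55.1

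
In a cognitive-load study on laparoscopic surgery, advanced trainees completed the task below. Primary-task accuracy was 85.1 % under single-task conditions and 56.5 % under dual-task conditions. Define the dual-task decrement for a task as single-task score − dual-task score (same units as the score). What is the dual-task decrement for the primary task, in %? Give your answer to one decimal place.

Decrement = 85.1 − 56.5 = 28.6000 % ≈ 28.6 %.

28.6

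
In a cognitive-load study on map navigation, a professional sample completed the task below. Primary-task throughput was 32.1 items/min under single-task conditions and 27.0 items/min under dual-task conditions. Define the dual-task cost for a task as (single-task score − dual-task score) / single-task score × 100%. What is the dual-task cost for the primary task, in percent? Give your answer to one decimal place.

Cost = (32.1 − 27.0) / 32.1 × 100%
     = 5.1000 / 32.1 × 100% = 15.8879%.
≈ 15.9%.

15.9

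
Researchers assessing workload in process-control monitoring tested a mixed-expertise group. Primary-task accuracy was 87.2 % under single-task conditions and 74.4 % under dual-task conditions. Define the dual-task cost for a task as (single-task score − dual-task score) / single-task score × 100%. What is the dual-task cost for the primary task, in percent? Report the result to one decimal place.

14.7

Cost = (87.2 − 74.4) / 87.2 × 100%
     = 12.8000 / 87.2 × 100% = 14.6789%.
≈ 14.7%.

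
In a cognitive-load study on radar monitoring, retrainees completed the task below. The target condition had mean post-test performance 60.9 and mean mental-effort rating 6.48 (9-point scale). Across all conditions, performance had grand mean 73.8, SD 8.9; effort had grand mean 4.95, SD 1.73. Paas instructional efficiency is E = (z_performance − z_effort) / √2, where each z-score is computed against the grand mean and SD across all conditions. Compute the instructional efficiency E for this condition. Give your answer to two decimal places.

-1.65

z_performance = (60.9 − 73.8) / 8.9 = -12.9000 / 8.9 = -1.4494.
z_effort = (6.48 − 4.95) / 1.73 = 1.5300 / 1.73 = 0.8844.
z_P − z_E = -1.4494 − 0.8844 = -2.3338.
E = -2.3338 / √2 = -2.3338 / 1.41421 = -1.6502 ≈ -1.65.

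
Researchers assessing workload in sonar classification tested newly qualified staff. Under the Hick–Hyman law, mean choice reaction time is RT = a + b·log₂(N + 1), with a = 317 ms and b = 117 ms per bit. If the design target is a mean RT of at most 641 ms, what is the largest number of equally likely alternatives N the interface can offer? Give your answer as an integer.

5

Set 317 + 117·log₂(N + 1) ≤ 641.
log₂(N + 1) ≤ (641 − 317) / 117 = 2.7692.
N + 1 ≤ 2^2.7692 = 6.8173.
N ≤ 5.8173, so the largest integer N is 5.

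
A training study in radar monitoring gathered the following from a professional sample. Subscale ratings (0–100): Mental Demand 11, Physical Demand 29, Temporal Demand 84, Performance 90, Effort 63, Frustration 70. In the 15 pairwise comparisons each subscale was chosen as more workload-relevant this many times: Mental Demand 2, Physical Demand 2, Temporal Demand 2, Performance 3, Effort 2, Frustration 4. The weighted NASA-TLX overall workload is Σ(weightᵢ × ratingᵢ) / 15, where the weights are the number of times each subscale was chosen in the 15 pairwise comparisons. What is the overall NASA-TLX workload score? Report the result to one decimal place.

The tallies are the weights (they sum to 15).
Weighted sum = 2·11 + 2·29 + 2·84 + 3·90 + 2·63 + 4·70
            = 22 + 58 + 168 + 270 + 126 + 280 = 924.
Overall workload = 924 / 15 = 61.6000 ≈ 61.6.

61.6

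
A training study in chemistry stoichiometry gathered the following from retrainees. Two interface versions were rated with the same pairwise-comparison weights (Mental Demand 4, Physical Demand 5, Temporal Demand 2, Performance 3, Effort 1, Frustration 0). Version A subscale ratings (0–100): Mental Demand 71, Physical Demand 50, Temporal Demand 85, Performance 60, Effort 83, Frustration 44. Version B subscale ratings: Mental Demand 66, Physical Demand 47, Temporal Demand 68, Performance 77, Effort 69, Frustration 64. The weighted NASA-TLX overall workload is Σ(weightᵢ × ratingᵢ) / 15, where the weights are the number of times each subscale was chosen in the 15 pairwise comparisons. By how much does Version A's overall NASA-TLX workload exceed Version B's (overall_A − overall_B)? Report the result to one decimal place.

2.1

Version A weighted sum = 4·71 + 5·50 + 2·85 + 3·60 + 1·83 + 0·44 = 284 + 250 + 170 + 180 + 83 + 0 = 967; overall_A = 967/15 = 64.4667.
Version B weighted sum = 4·66 + 5·47 + 2·68 + 3·77 + 1·69 + 0·64 = 264 + 235 + 136 + 231 + 69 + 0 = 935; overall_B = 935/15 = 62.3333.
Difference = 64.4667 − 62.3333 = 2.1334 ≈ 2.1.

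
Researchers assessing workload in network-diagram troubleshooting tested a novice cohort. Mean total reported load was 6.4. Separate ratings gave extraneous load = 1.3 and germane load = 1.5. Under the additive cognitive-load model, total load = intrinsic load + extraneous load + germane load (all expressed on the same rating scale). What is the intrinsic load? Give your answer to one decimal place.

intrinsic load = total − extraneous − germane
             = 6.4 − 1.3 − 1.5 = 3.6.

3.6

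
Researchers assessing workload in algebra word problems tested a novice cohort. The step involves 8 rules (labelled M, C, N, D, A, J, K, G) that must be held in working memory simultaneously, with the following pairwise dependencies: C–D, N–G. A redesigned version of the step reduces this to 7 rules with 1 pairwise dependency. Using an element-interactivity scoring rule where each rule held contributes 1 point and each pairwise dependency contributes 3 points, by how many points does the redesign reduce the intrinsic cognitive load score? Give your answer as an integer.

4

Original: 8 × 1 + 2 × 3 = 8 + 6 = 14.
Redesigned: 7 × 1 + 1 × 3 = 7 + 3 = 10.
Reduction = 14 − 10 = 4.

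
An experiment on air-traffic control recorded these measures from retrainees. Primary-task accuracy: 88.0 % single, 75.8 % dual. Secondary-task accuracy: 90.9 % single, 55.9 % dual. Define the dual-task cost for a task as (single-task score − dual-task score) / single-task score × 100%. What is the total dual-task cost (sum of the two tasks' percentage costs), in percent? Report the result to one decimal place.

52.4

Primary cost = (88.0 − 75.8) / 88.0 × 100% = 13.8636%.
Secondary cost = (90.9 − 55.9) / 90.9 × 100% = 38.5039%.
Total = 13.8636% + 38.5039% = 52.3675% ≈ 52.4%.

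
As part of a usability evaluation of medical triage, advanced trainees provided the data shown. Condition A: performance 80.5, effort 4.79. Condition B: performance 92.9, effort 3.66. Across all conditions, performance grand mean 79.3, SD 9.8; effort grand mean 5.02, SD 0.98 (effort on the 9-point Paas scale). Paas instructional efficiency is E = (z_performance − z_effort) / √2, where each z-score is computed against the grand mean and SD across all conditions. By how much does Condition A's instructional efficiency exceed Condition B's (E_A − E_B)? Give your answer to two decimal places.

Condition A: z_P = (80.5 − 79.3)/9.8 = 0.1224; z_E = (4.79 − 5.02)/0.98 = -0.2347; E_A = (0.1224 − (-0.2347))/√2 = 0.2525.
Condition B: z_P = (92.9 − 79.3)/9.8 = 1.3878; z_E = (3.66 − 5.02)/0.98 = -1.3878; E_B = (1.3878 − (-1.3878))/√2 = 1.9626.
E_A − E_B = 0.2525 − 1.9626 = -1.7101 ≈ -1.71.

-1.71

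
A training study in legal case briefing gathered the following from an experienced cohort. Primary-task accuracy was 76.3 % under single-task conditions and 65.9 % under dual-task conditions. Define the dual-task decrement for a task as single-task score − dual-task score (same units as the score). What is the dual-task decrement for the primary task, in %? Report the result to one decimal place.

10.4

Decrement = 76.3 − 65.9 = 10.4000 % ≈ 10.4 %.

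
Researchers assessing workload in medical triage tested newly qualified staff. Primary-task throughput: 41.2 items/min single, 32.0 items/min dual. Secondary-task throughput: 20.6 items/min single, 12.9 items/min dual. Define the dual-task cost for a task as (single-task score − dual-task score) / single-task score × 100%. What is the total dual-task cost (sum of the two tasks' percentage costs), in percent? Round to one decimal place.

59.7

Primary cost = (41.2 − 32.0) / 41.2 × 100% = 22.3301%.
Secondary cost = (20.6 − 12.9) / 20.6 × 100% = 37.3786%.
Total = 22.3301% + 37.3786% = 59.7087% ≈ 59.7%.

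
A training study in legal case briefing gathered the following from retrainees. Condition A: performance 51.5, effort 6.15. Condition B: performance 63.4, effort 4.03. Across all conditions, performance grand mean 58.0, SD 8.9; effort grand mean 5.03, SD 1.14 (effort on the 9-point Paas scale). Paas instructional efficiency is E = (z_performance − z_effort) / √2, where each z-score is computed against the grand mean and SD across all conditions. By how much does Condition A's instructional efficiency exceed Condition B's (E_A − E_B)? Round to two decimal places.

-2.26

Condition A: z_P = (51.5 − 58.0)/8.9 = -0.7303; z_E = (6.15 − 5.03)/1.14 = 0.9825; E_A = (-0.7303 − 0.9825)/√2 = -1.2111.
Condition B: z_P = (63.4 − 58.0)/8.9 = 0.6067; z_E = (4.03 − 5.03)/1.14 = -0.8772; E_B = (0.6067 − (-0.8772))/√2 = 1.0493.
E_A − E_B = -1.2111 − 1.0493 = -2.2604 ≈ -2.26.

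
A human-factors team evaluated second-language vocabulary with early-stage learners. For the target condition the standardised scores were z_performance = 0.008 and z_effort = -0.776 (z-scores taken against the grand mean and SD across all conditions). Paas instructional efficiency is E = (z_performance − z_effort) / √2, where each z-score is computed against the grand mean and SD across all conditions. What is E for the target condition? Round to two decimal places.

z_P − z_E = 0.008 − (-0.776) = 0.7840.
E = 0.7840 / √2 = 0.7840 / 1.41421 = 0.5544 ≈ 0.55.

0.55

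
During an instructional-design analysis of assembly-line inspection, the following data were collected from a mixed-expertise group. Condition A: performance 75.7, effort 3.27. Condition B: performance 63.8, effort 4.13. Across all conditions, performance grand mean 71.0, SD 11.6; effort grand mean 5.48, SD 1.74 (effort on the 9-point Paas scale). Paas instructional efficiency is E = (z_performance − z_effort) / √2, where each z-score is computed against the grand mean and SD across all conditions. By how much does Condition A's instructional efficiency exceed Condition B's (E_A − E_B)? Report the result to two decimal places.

Condition A: z_P = (75.7 − 71.0)/11.6 = 0.4052; z_E = (3.27 − 5.48)/1.74 = -1.2701; E_A = (0.4052 − (-1.2701))/√2 = 1.1846.
Condition B: z_P = (63.8 − 71.0)/11.6 = -0.6207; z_E = (4.13 − 5.48)/1.74 = -0.7759; E_B = (-0.6207 − (-0.7759))/√2 = 0.1097.
E_A − E_B = 1.1846 − 0.1097 = 1.0749 ≈ 1.07.

1.07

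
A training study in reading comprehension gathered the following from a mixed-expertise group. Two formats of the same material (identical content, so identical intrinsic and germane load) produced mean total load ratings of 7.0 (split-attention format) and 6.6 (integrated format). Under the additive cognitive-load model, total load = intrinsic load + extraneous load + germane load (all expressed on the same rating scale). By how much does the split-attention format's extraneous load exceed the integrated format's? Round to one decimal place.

0.4

Intrinsic and germane load are equal across formats, so the difference in total load equals the difference in extraneous load.
Extraneous-load difference = 7.0 − 6.6 = 0.4.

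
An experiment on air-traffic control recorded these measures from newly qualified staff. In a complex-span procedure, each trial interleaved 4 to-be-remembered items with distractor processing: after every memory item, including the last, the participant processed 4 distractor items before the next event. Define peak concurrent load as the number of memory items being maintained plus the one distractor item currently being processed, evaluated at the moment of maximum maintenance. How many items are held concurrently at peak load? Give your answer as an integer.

Maintenance is greatest during the distractor(s) after memory item 4: all 4 memory items are being held.
One distractor item is concurrently being processed.
Peak concurrent load = 4 + 1 = 5 items.

5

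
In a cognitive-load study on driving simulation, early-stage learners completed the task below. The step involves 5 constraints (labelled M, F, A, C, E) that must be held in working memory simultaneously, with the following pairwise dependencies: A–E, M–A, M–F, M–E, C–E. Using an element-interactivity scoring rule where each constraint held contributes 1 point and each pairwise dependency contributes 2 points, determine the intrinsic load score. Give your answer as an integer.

15

Count of constraints held simultaneously: 5.
Count of pairwise dependencies listed: 5.
Element contribution: 5 × 1 = 5.
Interaction contribution: 5 × 2 = 10.
Intrinsic load = 5 + 10 = 15.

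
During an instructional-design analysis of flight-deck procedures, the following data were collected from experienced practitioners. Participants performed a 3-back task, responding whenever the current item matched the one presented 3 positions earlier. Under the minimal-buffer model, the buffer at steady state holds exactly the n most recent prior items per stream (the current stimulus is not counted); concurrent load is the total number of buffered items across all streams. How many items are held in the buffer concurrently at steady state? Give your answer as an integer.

The buffer holds the 3 most recent prior items.
Steady-state concurrent load = 3 items.

3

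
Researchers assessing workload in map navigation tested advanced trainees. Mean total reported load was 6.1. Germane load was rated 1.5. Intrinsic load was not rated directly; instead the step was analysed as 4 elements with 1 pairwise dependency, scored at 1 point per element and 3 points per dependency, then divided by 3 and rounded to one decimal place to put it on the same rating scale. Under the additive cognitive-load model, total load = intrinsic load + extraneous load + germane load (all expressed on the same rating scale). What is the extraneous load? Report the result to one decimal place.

Intrinsic (element-interactivity): (4 × 1 + 1 × 3) / 3 = 7 / 3 = 2.3333 → 2.3.
extraneous load = total − intrinsic − germane
             = 6.1 − 2.3 − 1.5 = 2.3.

2.3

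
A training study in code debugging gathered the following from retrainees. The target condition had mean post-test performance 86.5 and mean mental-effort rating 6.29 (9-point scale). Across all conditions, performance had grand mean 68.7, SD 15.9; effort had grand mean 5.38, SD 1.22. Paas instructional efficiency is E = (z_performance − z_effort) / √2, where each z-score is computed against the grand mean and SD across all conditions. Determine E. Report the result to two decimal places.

z_performance = (86.5 − 68.7) / 15.9 = 17.8000 / 15.9 = 1.1195.
z_effort = (6.29 − 5.38) / 1.22 = 0.9100 / 1.22 = 0.7459.
z_P − z_E = 1.1195 − 0.7459 = 0.3736.
E = 0.3736 / √2 = 0.3736 / 1.41421 = 0.2642 ≈ 0.26.

0.26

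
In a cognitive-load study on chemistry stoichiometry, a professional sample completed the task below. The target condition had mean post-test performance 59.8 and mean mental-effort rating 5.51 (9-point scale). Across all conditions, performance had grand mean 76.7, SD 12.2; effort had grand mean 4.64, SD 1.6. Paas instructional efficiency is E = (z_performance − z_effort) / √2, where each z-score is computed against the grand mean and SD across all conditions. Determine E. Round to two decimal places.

z_performance = (59.8 − 76.7) / 12.2 = -16.9000 / 12.2 = -1.3852.
z_effort = (5.51 − 4.64) / 1.6 = 0.8700 / 1.6 = 0.5438.
z_P − z_E = -1.3852 − 0.5438 = -1.9290.
E = -1.9290 / √2 = -1.9290 / 1.41421 = -1.3640 ≈ -1.36.

-1.36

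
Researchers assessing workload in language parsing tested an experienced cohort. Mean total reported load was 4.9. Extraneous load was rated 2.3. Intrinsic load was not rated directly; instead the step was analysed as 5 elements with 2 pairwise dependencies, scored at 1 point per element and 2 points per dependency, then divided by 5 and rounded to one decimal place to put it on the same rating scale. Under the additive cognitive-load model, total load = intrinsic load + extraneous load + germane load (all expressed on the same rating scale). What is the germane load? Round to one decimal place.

0.8

Intrinsic (element-interactivity): (5 × 1 + 2 × 2) / 5 = 9 / 5 = 1.8000 → 1.8.
germane load = total − intrinsic − extraneous
             = 4.9 − 1.8 − 2.3 = 0.8.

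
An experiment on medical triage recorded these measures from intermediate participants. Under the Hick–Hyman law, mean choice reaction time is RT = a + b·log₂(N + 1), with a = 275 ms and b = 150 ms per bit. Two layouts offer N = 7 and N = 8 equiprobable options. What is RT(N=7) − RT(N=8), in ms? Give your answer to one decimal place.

-25.5

RT(7) = 275 + 150·log₂(8) = 275 + 150·3.0000 = 725.0000 ms.
RT(8) = 275 + 150·log₂(9) = 275 + 150·3.1699 = 750.4850 ms.
Difference = 725.0000 − 750.4850 = -25.4850 ≈ -25.5 ms.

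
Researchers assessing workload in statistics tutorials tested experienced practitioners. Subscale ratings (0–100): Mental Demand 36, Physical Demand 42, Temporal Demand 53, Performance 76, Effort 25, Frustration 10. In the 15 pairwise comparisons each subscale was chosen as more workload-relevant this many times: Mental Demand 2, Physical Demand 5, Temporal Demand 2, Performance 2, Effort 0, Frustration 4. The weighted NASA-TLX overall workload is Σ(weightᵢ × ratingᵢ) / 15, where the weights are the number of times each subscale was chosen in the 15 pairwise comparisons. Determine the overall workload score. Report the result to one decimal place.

38.7

The tallies are the weights (they sum to 15).
Weighted sum = 2·36 + 5·42 + 2·53 + 2·76 + 0·25 + 4·10
            = 72 + 210 + 106 + 152 + 0 + 40 = 580.
Overall workload = 580 / 15 = 38.6667 ≈ 38.7.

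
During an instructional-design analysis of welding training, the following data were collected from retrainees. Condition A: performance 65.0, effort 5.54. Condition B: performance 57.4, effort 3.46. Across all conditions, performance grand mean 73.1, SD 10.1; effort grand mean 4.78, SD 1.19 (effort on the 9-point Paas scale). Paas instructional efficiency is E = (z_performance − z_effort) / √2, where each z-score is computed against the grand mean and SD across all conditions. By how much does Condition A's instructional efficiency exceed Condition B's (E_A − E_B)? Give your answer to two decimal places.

-0.70

Condition A: z_P = (65.0 − 73.1)/10.1 = -0.8020; z_E = (5.54 − 4.78)/1.19 = 0.6387; E_A = (-0.8020 − 0.6387)/√2 = -1.0187.
Condition B: z_P = (57.4 − 73.1)/10.1 = -1.5545; z_E = (3.46 − 4.78)/1.19 = -1.1092; E_B = (-1.5545 − (-1.1092))/√2 = -0.3149.
E_A − E_B = -1.0187 − (-0.3149) = -0.7038 ≈ -0.70.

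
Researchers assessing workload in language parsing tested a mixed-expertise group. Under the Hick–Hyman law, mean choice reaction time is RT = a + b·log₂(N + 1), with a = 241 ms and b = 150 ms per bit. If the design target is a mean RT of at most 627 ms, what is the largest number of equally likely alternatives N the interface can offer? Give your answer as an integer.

Set 241 + 150·log₂(N + 1) ≤ 627.
log₂(N + 1) ≤ (627 − 241) / 150 = 2.5733.
N + 1 ≤ 2^2.5733 = 5.9517.
N ≤ 4.9517, so the largest integer N is 4.

4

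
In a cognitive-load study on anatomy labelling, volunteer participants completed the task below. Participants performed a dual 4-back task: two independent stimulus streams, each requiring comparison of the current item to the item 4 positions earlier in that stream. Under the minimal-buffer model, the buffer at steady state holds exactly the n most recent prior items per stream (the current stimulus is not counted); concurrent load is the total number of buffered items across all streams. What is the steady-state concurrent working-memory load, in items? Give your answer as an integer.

Each stream's buffer holds its 4 most recent prior items.
Two independent streams: 2 × 4 = 8 buffered items at steady state.

8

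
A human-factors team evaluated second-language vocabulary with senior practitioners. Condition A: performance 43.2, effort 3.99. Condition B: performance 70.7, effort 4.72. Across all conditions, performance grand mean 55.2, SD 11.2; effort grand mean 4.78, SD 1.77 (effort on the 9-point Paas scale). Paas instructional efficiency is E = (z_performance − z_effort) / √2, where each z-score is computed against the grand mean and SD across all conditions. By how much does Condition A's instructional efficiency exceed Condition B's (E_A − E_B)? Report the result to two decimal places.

-1.44

Condition A: z_P = (43.2 − 55.2)/11.2 = -1.0714; z_E = (3.99 − 4.78)/1.77 = -0.4463; E_A = (-1.0714 − (-0.4463))/√2 = -0.4420.
Condition B: z_P = (70.7 − 55.2)/11.2 = 1.3839; z_E = (4.72 − 4.78)/1.77 = -0.0339; E_B = (1.3839 − (-0.0339))/√2 = 1.0025.
E_A − E_B = -0.4420 − 1.0025 = -1.4445 ≈ -1.44.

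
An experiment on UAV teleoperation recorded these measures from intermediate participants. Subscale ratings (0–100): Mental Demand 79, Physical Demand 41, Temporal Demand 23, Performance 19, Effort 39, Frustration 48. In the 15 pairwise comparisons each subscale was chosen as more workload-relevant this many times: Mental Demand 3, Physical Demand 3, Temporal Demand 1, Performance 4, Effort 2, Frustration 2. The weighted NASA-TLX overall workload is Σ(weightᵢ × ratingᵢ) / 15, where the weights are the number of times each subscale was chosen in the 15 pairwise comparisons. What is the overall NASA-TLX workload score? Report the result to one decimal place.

The tallies are the weights (they sum to 15).
Weighted sum = 3·79 + 3·41 + 1·23 + 4·19 + 2·39 + 2·48
            = 237 + 123 + 23 + 76 + 78 + 96 = 633.
Overall workload = 633 / 15 = 42.2000 ≈ 42.2.

42.2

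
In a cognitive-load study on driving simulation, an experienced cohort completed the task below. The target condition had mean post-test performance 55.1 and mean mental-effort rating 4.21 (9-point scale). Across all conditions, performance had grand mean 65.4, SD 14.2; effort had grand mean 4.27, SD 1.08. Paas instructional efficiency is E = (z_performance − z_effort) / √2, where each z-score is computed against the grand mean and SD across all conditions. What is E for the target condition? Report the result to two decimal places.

-0.47

z_performance = (55.1 − 65.4) / 14.2 = -10.3000 / 14.2 = -0.7254.
z_effort = (4.21 − 4.27) / 1.08 = -0.0600 / 1.08 = -0.0556.
z_P − z_E = -0.7254 − (-0.0556) = -0.6698.
E = -0.6698 / √2 = -0.6698 / 1.41421 = -0.4736 ≈ -0.47.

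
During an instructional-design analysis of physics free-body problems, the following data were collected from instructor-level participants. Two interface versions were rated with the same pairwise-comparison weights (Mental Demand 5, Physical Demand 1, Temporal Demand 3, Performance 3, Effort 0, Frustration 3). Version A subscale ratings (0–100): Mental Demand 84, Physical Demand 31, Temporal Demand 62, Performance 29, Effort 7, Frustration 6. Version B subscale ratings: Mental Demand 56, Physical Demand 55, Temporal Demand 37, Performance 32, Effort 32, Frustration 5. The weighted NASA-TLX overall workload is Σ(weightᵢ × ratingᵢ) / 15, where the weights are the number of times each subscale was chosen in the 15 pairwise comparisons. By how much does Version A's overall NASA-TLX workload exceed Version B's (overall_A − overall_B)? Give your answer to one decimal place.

12.3

Version A weighted sum = 5·84 + 1·31 + 3·62 + 3·29 + 0·7 + 3·6 = 420 + 31 + 186 + 87 + 0 + 18 = 742; overall_A = 742/15 = 49.4667.
Version B weighted sum = 5·56 + 1·55 + 3·37 + 3·32 + 0·32 + 3·5 = 280 + 55 + 111 + 96 + 0 + 15 = 557; overall_B = 557/15 = 37.1333.
Difference = 49.4667 − 37.1333 = 12.3334 ≈ 12.3.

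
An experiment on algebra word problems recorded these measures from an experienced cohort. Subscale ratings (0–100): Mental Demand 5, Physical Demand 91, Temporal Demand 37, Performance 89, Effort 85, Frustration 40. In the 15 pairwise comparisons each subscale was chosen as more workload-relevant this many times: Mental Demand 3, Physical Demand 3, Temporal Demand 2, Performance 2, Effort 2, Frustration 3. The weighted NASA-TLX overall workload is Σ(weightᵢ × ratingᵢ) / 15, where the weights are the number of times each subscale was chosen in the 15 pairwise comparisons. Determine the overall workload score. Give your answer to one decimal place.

The tallies are the weights (they sum to 15).
Weighted sum = 3·5 + 3·91 + 2·37 + 2·89 + 2·85 + 3·40
            = 15 + 273 + 74 + 178 + 170 + 120 = 830.
Overall workload = 830 / 15 = 55.3333 ≈ 55.3.

55.3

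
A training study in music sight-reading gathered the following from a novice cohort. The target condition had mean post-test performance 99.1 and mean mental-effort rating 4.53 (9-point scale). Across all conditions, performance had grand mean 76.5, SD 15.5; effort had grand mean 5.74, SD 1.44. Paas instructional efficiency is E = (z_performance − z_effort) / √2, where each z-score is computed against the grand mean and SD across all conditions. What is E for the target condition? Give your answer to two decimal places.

z_performance = (99.1 − 76.5) / 15.5 = 22.6000 / 15.5 = 1.4581.
z_effort = (4.53 − 5.74) / 1.44 = -1.2100 / 1.44 = -0.8403.
z_P − z_E = 1.4581 − (-0.8403) = 2.2984.
E = 2.2984 / √2 = 2.2984 / 1.41421 = 1.6252 ≈ 1.63.

1.63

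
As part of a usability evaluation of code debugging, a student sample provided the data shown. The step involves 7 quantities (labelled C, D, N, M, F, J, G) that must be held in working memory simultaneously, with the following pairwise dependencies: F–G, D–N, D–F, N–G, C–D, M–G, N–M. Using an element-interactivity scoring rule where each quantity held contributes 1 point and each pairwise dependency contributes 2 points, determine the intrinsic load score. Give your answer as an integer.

Count of quantities held simultaneously: 7.
Count of pairwise dependencies listed: 7.
Element contribution: 7 × 1 = 7.
Interaction contribution: 7 × 2 = 14.
Intrinsic load = 7 + 14 = 21.

21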